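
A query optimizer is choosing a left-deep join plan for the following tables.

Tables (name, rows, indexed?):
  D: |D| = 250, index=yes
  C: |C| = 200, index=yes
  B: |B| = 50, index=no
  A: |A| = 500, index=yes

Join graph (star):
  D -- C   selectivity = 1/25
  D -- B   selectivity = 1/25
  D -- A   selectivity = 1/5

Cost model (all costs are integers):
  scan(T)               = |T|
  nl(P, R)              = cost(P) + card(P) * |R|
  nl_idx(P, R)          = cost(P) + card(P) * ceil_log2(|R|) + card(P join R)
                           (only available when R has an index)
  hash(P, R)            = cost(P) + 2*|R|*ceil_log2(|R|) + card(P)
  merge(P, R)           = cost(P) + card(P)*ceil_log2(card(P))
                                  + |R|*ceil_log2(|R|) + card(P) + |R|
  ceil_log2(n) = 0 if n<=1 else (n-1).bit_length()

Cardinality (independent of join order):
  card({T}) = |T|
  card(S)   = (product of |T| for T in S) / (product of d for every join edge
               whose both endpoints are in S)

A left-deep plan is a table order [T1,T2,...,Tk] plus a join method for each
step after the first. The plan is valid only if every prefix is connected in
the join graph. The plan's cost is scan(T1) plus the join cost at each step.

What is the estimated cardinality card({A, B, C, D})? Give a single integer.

Tables in S: A(500), B(50), C(200), D(250)
Edges inside S: D-C(d=25), D-B(d=25), D-A(d=5)
numerator = 500 * 50 * 200 * 250 = 1250000000
denominator = 25 * 25 * 5 = 3125
card(S) = 1250000000 / 3125 = 400000

400000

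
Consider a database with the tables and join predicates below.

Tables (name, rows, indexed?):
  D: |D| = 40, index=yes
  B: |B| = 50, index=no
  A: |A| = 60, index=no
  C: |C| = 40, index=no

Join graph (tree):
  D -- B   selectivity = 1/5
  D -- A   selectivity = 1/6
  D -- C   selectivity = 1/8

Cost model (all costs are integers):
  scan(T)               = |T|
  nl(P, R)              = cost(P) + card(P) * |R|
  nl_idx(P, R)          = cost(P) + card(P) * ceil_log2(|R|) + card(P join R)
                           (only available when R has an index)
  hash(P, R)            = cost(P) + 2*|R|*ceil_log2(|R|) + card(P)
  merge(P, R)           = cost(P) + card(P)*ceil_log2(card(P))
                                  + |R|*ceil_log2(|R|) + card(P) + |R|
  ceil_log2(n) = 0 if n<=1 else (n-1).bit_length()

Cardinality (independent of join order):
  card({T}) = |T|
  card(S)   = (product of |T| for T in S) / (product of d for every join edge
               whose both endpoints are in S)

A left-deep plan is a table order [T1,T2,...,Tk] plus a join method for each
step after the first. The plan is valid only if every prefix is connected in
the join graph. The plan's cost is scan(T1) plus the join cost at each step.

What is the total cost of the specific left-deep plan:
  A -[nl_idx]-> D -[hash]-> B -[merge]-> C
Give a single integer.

step 1: scan A: cost=60, card=60
step 2: join D via nl_idx
    card(P join D) = 60*40/(6) = 400
    cost = 60 + 60*6 + 400 = 820
step 3: join B via hash
    card(P join B) = 400*50/(5) = 4000
    cost = 820 + 2*50*6 + 400 = 1820
step 4: join C via merge
    card(P join C) = 4000*40/(8) = 20000
    cost = 1820 + 4000*12 + 40*6 + 4000 + 40 = 54100

54100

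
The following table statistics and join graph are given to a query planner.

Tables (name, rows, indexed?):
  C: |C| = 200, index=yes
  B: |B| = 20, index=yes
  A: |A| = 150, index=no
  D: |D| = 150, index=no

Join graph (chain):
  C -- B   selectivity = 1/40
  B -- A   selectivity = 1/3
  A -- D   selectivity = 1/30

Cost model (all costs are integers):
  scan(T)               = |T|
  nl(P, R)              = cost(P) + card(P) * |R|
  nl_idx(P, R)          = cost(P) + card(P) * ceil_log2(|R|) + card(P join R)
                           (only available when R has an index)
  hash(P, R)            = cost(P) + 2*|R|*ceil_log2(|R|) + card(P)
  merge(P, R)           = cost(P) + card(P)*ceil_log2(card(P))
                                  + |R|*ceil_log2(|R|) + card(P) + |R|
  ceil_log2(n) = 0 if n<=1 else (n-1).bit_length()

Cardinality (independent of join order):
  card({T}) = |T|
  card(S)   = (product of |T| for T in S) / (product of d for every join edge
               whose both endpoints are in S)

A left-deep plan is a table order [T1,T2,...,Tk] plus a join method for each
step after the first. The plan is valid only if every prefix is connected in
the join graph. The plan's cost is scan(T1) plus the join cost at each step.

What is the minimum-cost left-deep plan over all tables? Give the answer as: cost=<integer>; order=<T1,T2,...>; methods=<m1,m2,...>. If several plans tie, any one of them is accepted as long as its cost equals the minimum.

Selinger DP (subsets sized 1..n):
  {C}: scan cost=200, card=200
  {B}: scan cost=20, card=20
  {A}: scan cost=150, card=150
  {D}: scan cost=150, card=150
  {BC}: card=100; try (C,nl_idx)→280, (B,hash)→600, (B,nl_idx)→1300, (C,merge)→1940, (B,merge)→2120, (C,hash)→3240 …(+2); best=280 via (C,nl_idx)
  {AB}: card=1000; try (B,hash)→500, (A,merge)→1490, (B,merge)→1620, (B,nl_idx)→1900, (A,hash)→2440, (A,nl)→3020 …(+1); best=500 via (B,hash)
  {AD}: card=750; try (D,hash)→2700, (A,hash)→2700, (D,merge)→2850, (A,merge)→2850, (D,nl)→22650, (A,nl)→22650; best=2700 via (D,hash)
  {ABC}: card=5000; try (A,merge)→2430, (A,hash)→2780, (C,hash)→4700, (C,merge)→13300, (C,nl_idx)→13500, (A,nl)→15280 …(+1); best=2430 via (A,merge)
  {ABD}: card=5000; try (B,hash)→3650, (D,hash)→3900, (B,merge)→11070, (B,nl_idx)→11450, (D,merge)→12850, (B,nl)→17700 …(+1); best=3650 via (B,hash)
  {ABCD}: card=25000; try (D,hash)→9830, (C,hash)→11850, (C,nl_idx)→68650, (D,merge)→73780, (C,merge)→75450, (D,nl)→752430 …(+1); best=9830 via (D,hash)

cost=9830; order=B,C,A,D; methods=nl_idx,merge,hash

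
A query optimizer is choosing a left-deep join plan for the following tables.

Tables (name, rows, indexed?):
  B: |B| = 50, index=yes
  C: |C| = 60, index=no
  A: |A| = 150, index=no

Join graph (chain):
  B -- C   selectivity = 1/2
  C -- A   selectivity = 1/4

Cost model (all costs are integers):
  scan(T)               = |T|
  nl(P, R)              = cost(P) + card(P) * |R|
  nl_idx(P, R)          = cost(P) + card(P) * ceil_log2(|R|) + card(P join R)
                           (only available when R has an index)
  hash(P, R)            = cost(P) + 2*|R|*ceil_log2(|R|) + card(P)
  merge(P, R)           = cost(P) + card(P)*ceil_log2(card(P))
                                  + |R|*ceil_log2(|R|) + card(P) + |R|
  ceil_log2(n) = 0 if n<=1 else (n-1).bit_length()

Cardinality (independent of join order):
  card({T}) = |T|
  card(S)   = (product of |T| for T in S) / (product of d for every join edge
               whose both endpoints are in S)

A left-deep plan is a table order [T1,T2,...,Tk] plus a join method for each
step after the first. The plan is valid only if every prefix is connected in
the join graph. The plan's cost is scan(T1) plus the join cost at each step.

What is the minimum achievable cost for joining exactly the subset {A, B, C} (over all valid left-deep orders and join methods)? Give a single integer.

Selinger DP over subsets of {A,B,C}:
  {B}: scan cost=50, card=50
  {C}: scan cost=60, card=60
  {A}: scan cost=150, card=150
  {BC}: card=1500; try (B,hash)→720, (C,hash)→820, (C,merge)→820, (B,merge)→830, (B,nl_idx)→1920, (C,nl)→3050 …(+1); best=720 via (B,hash)
  {AC}: card=2250; try (C,hash)→1020, (A,merge)→1830, (C,merge)→1920, (A,hash)→2520, (A,nl)→9060, (C,nl)→9150; best=1020 via (C,hash)
  {ABC}: card=56250; try (B,hash)→3870, (A,hash)→4620, (A,merge)→20070, (B,merge)→30620, (B,nl_idx)→70770, (B,nl)→113520 …(+1); best=3870 via (B,hash)

3870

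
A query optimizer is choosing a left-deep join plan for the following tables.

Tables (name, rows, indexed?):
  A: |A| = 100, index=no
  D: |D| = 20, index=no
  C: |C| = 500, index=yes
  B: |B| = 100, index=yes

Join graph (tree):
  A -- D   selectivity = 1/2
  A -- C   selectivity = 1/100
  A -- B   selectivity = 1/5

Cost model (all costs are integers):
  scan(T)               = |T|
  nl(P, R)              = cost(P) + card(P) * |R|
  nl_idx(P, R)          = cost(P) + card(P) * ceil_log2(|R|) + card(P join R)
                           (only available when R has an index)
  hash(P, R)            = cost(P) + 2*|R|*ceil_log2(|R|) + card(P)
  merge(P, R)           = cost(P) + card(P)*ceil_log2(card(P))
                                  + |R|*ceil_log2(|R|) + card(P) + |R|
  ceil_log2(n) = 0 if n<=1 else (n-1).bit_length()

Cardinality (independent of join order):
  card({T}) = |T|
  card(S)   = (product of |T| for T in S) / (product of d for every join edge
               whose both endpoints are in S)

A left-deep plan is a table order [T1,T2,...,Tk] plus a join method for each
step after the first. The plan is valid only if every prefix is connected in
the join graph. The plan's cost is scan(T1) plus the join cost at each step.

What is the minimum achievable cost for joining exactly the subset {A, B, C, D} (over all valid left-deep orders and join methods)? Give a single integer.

8600

Selinger DP over subsets of {A,B,C,D}:
  {A}: scan cost=100, card=100
  {D}: scan cost=20, card=20
  {C}: scan cost=500, card=500
  {B}: scan cost=100, card=100
  {AD}: card=1000; try (D,hash)→400, (A,merge)→940, (D,merge)→1020, (A,hash)→1440, (A,nl)→2020, (D,nl)→2100; best=400 via (D,hash)
  {AC}: card=500; try (C,nl_idx)→1500, (A,hash)→2400, (C,merge)→5900, (A,merge)→6300, (C,hash)→9200, (C,nl)→50100 …(+1); best=1500 via (C,nl_idx)
  {AB}: card=2000; try (B,hash)→1600, (A,hash)→1600, (B,merge)→1700, (A,merge)→1700, (B,nl_idx)→2800, (B,nl)→10100 …(+1); best=1600 via (B,hash)
  {ACD}: card=5000; try (D,hash)→2200, (D,merge)→6620, (C,hash)→10400, (D,nl)→11500, (C,nl_idx)→14400, (C,merge)→16400 …(+1); best=2200 via (D,hash)
  {ABD}: card=20000; try (B,hash)→2800, (D,hash)→3800, (B,merge)→12200, (D,merge)→25720, (B,nl_idx)→27400, (D,nl)→41600 …(+1); best=2800 via (B,hash)
  {ABC}: card=10000; try (B,hash)→3400, (B,merge)→7300, (C,hash)→12600, (B,nl_idx)→15000, (C,nl_idx)→29600, (C,merge)→30600 …(+2); best=3400 via (B,hash)
  {ABCD}: card=100000; try (B,hash)→8600, (D,hash)→13600, (C,hash)→31800, (B,merge)→73000, (B,nl_idx)→137200, (D,merge)→153520 …(+5); best=8600 via (B,hash)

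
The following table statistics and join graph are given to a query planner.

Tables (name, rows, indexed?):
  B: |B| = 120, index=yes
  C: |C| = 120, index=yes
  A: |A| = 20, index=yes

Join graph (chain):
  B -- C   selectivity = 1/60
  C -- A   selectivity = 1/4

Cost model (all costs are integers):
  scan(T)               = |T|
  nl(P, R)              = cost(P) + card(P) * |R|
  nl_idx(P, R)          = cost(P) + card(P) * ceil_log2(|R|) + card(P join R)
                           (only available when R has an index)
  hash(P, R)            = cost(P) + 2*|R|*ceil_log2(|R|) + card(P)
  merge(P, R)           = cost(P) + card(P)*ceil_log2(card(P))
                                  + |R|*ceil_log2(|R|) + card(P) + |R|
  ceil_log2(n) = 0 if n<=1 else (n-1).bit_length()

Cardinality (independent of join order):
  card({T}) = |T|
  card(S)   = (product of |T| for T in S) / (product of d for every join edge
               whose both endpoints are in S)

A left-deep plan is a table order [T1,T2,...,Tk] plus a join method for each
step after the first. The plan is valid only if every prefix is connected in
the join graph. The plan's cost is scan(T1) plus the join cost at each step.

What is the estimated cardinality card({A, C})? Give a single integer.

600

Tables in S: A(20), C(120)
Edges inside S: C-A(d=4)
numerator = 20 * 120 = 2400
denominator = 4 = 4
card(S) = 2400 / 4 = 600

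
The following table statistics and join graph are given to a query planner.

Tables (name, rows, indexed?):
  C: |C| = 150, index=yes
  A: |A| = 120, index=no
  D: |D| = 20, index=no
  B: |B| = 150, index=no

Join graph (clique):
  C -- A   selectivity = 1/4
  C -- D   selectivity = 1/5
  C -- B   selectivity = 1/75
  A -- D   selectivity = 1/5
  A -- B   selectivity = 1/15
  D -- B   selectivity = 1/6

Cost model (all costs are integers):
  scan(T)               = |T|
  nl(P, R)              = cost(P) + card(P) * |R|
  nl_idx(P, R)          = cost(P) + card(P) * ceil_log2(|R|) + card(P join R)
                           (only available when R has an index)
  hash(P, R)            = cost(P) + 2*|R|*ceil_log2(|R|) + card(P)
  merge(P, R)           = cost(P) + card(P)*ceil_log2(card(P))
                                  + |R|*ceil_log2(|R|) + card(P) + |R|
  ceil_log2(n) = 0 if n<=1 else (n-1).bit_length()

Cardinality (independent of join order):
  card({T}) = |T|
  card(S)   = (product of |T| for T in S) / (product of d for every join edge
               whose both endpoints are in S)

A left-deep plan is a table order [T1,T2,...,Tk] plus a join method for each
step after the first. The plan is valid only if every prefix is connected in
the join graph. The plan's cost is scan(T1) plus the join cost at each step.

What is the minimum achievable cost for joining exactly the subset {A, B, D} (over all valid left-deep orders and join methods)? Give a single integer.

Selinger DP over subsets of {A,B,D}:
  {A}: scan cost=120, card=120
  {D}: scan cost=20, card=20
  {B}: scan cost=150, card=150
  {AD}: card=480; try (D,hash)→440, (A,merge)→1100, (D,merge)→1200, (A,hash)→1720, (A,nl)→2420, (D,nl)→2520; best=440 via (D,hash)
  {AB}: card=1200; try (A,hash)→1980, (B,merge)→2430, (A,merge)→2460, (B,hash)→2640, (B,nl)→18120, (A,nl)→18150; best=1980 via (A,hash)
  {BD}: card=500; try (D,hash)→500, (B,merge)→1490, (D,merge)→1620, (B,hash)→2440, (B,nl)→3020, (D,nl)→3150; best=500 via (D,hash)
  {ABD}: card=800; try (A,hash)→2680, (B,hash)→3320, (D,hash)→3380, (A,merge)→6460, (B,merge)→6590, (D,merge)→16500 …(+3); best=2680 via (A,hash)

2680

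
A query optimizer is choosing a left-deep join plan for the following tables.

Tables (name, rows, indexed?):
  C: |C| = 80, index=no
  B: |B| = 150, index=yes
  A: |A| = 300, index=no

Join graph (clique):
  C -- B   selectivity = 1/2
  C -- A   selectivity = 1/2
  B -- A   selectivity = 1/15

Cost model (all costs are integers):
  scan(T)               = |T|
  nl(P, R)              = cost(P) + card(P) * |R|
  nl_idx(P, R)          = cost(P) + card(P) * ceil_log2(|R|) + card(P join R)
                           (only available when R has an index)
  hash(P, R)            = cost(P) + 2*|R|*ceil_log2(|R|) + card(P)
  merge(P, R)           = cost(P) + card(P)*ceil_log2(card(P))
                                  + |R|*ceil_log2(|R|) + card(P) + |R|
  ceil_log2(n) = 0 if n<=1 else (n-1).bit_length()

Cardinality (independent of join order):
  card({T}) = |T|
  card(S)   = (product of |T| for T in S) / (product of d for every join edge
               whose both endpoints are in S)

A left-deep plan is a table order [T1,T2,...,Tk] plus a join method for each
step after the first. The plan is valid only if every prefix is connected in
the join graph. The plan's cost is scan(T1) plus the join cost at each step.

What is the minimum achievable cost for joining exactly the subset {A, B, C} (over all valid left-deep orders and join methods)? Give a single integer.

7120

Selinger DP over subsets of {A,B,C}:
  {C}: scan cost=80, card=80
  {B}: scan cost=150, card=150
  {A}: scan cost=300, card=300
  {BC}: card=6000; try (C,hash)→1420, (B,merge)→2070, (C,merge)→2140, (B,hash)→2560, (B,nl_idx)→6720, (B,nl)→12080 …(+1); best=1420 via (C,hash)
  {AC}: card=12000; try (C,hash)→1720, (A,merge)→3720, (C,merge)→3940, (A,hash)→5560, (A,nl)→24080, (C,nl)→24300; best=1720 via (C,hash)
  {AB}: card=3000; try (B,hash)→3000, (A,merge)→4500, (B,merge)→4650, (B,nl_idx)→5700, (A,hash)→5700, (A,nl)→45150 …(+1); best=3000 via (B,hash)
  {ABC}: card=60000; try (C,hash)→7120, (A,hash)→12820, (B,hash)→16120, (C,merge)→42640, (A,merge)→88420, (B,nl_idx)→157720 …(+4); best=7120 via (C,hash)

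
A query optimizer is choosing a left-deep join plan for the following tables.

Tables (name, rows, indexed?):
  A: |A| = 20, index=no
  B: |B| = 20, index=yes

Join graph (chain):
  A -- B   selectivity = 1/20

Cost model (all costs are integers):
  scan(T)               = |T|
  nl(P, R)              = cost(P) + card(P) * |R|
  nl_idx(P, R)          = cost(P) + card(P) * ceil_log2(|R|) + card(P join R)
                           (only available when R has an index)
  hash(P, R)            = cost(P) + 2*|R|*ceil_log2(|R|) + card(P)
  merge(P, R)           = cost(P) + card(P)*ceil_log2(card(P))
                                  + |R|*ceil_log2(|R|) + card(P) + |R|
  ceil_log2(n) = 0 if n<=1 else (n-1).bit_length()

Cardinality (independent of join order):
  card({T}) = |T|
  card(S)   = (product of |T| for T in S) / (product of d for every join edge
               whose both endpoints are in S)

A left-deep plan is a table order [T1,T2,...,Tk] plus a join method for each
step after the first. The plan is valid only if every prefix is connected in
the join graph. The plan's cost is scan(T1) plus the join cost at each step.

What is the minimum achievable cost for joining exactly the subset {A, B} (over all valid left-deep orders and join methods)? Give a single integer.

Selinger DP over subsets of {A,B}:
  {A}: scan cost=20, card=20
  {B}: scan cost=20, card=20
  {AB}: card=20; try (B,nl_idx)→140, (B,hash)→240, (A,hash)→240, (B,merge)→260, (A,merge)→260, (B,nl)→420 …(+1); best=140 via (B,nl_idx)

140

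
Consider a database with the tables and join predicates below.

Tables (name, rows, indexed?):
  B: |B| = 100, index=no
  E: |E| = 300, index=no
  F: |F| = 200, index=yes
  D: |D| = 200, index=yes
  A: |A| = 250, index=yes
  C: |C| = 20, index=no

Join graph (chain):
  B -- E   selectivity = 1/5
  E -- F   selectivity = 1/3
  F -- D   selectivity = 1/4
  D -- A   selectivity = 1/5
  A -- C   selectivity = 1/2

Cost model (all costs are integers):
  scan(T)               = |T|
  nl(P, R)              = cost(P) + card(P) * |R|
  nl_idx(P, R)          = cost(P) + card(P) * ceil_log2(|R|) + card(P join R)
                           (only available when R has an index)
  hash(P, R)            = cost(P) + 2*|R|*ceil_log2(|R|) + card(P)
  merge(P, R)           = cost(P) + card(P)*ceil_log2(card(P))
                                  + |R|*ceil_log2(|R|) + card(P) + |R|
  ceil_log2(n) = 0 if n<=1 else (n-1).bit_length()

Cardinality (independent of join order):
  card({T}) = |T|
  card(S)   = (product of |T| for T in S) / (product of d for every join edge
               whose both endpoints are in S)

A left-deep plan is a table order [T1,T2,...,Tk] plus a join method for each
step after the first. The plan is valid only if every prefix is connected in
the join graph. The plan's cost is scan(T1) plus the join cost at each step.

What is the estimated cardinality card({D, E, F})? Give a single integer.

Tables in S: D(200), E(300), F(200)
Edges inside S: E-F(d=3), F-D(d=4)
numerator = 200 * 300 * 200 = 12000000
denominator = 3 * 4 = 12
card(S) = 12000000 / 12 = 1000000

1000000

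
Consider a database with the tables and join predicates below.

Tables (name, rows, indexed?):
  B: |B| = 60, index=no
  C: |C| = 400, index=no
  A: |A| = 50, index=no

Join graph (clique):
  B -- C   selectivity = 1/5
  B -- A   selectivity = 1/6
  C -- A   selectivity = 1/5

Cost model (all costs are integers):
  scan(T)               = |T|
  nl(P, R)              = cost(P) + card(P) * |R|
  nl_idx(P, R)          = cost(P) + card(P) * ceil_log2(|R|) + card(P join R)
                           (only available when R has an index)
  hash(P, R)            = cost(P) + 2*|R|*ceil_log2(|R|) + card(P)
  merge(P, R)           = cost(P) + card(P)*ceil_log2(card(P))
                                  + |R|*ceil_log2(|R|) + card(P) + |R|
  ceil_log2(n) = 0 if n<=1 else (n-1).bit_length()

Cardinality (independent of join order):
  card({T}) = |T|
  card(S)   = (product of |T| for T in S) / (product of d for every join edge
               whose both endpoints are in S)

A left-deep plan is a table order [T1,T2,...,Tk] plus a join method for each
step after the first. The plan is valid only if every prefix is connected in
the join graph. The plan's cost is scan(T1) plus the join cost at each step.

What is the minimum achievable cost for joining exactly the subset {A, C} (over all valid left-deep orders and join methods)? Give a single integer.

1400

Selinger DP over subsets of {A,C}:
  {C}: scan cost=400, card=400
  {A}: scan cost=50, card=50
  {AC}: card=4000; try (A,hash)→1400, (C,merge)→4400, (A,merge)→4750, (C,hash)→7300, (C,nl)→20050, (A,nl)→20400; best=1400 via (A,hash)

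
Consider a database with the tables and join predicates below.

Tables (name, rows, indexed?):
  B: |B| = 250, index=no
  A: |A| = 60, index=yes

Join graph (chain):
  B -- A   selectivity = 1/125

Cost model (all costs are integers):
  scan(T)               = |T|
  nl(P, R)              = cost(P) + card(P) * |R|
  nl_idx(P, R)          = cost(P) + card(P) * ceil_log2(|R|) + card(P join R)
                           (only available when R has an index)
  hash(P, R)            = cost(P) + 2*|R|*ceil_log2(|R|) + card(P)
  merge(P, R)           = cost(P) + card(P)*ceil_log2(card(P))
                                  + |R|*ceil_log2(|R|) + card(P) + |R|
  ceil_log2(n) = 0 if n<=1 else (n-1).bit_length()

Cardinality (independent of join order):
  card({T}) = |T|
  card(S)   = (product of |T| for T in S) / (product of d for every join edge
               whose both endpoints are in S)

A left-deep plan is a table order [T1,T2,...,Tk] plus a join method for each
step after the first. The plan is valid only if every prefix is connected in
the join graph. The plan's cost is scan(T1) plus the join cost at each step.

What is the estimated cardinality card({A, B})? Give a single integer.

Tables in S: A(60), B(250)
Edges inside S: B-A(d=125)
numerator = 60 * 250 = 15000
denominator = 125 = 125
card(S) = 15000 / 125 = 120

120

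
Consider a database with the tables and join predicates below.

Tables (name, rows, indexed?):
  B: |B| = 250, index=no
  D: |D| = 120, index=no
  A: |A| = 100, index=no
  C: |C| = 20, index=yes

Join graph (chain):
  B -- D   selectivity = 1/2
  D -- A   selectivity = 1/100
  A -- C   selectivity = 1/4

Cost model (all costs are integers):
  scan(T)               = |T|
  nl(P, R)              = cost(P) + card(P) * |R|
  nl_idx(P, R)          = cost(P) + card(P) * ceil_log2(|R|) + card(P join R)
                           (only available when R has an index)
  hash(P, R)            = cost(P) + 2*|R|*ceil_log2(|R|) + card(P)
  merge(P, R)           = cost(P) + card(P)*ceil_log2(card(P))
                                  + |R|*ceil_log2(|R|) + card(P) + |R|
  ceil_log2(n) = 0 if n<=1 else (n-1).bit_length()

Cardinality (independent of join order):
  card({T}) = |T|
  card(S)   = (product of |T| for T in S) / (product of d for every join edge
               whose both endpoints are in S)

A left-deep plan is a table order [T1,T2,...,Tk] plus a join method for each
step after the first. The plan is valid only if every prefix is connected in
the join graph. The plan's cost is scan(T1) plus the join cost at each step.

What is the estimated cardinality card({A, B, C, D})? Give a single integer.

75000

Tables in S: A(100), B(250), C(20), D(120)
Edges inside S: B-D(d=2), D-A(d=100), A-C(d=4)
numerator = 100 * 250 * 20 * 120 = 60000000
denominator = 2 * 100 * 4 = 800
card(S) = 60000000 / 800 = 75000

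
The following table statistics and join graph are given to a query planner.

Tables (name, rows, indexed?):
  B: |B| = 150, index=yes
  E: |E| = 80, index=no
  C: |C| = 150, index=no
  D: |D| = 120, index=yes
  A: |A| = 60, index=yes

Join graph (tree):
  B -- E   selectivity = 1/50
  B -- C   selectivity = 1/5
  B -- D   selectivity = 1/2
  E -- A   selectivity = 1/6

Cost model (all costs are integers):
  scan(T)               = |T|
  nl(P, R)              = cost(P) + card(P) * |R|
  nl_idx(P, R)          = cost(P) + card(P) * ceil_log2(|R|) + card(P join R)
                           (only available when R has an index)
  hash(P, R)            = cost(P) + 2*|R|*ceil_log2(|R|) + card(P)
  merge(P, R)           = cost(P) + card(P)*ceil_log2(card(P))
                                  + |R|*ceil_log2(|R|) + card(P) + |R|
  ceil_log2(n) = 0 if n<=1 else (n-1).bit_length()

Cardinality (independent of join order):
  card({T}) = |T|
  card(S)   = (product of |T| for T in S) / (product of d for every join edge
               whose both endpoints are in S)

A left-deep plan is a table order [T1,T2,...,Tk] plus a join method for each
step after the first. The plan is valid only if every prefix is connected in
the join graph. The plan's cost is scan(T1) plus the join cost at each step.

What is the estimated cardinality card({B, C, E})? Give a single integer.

Tables in S: B(150), C(150), E(80)
Edges inside S: B-E(d=50), B-C(d=5)
numerator = 150 * 150 * 80 = 1800000
denominator = 50 * 5 = 250
card(S) = 1800000 / 250 = 7200

7200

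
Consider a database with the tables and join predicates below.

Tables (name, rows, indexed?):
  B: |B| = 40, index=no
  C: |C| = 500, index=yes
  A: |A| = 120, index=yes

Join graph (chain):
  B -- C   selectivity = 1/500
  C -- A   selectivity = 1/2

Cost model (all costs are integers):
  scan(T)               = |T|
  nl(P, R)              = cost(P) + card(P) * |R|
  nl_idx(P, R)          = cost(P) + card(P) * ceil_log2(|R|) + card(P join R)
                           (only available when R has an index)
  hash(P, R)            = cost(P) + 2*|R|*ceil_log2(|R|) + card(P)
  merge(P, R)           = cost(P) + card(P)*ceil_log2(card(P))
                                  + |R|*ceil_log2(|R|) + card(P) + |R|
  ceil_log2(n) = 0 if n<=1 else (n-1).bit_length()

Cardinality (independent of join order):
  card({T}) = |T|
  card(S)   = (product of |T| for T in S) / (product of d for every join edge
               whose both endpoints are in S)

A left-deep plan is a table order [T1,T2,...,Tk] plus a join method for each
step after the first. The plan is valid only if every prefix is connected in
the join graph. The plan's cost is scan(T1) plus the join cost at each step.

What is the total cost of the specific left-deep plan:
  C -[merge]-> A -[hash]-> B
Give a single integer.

36940

step 1: scan C: cost=500, card=500
step 2: join A via merge
    card(P join A) = 500*120/(2) = 30000
    cost = 500 + 500*9 + 120*7 + 500 + 120 = 6460
step 3: join B via hash
    card(P join B) = 30000*40/(500) = 2400
    cost = 6460 + 2*40*6 + 30000 = 36940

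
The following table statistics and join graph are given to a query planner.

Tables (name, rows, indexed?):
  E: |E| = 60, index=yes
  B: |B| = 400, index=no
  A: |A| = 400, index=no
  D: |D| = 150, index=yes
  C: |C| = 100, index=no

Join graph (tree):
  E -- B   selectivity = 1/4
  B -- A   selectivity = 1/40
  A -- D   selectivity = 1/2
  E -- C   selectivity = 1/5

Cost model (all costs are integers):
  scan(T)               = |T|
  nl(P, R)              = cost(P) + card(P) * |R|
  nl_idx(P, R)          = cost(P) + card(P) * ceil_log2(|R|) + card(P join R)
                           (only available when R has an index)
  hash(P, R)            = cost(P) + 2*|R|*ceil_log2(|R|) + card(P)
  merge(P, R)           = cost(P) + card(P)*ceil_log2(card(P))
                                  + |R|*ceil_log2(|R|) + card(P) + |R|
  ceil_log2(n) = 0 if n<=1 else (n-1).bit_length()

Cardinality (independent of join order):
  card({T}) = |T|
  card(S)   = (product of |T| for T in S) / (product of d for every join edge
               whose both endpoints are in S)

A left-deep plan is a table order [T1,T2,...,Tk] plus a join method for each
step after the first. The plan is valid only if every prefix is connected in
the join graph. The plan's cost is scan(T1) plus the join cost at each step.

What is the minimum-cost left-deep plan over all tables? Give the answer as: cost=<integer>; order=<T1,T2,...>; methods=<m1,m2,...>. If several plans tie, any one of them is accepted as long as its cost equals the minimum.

Selinger DP (subsets sized 1..n):
  {E}: scan cost=60, card=60
  {B}: scan cost=400, card=400
  {A}: scan cost=400, card=400
  {D}: scan cost=150, card=150
  {C}: scan cost=100, card=100
  {BE}: card=6000; try (E,hash)→1520, (B,merge)→4480, (E,merge)→4820, (B,hash)→7320, (E,nl_idx)→8800, (B,nl)→24060 …(+1); best=1520 via (E,hash)
  {CE}: card=1200; try (E,hash)→920, (C,merge)→1280, (E,merge)→1320, (C,hash)→1520, (E,nl_idx)→1900, (C,nl)→6060 …(+1); best=920 via (E,hash)
  {AB}: card=4000; try (B,hash)→8000, (A,hash)→8000, (B,merge)→8400, (A,merge)→8400, (B,nl)→160400, (A,nl)→160400; best=8000 via (B,hash)
  {AD}: card=30000; try (D,hash)→3200, (A,merge)→5500, (D,merge)→5750, (A,hash)→7500, (D,nl_idx)→33600, (A,nl)→60150 …(+1); best=3200 via (D,hash)
  {ABE}: card=60000; try (E,hash)→12720, (A,hash)→14720, (E,merge)→60420, (A,merge)→89520, (E,nl_idx)→92000, (E,nl)→248000 …(+1); best=12720 via (E,hash)
  {BCE}: card=120000; try (C,hash)→8920, (B,hash)→9320, (B,merge)→19320, (C,merge)→86320, (B,nl)→480920, (C,nl)→601520; best=8920 via (C,hash)
  {ABD}: card=300000; try (D,hash)→14400, (B,hash)→40400, (D,merge)→61350, (D,nl_idx)→340000, (B,merge)→487200, (D,nl)→608000 …(+1); best=14400 via (D,hash)
  {ABDE}: card=4500000; try (D,hash)→75120, (E,hash)→315120, (D,merge)→1034070, (D,nl_idx)→4992720, (E,merge)→6014820, (E,nl_idx)→6314400 …(+2); best=75120 via (D,hash)
  {ABCE}: card=1200000; try (C,hash)→74120, (A,hash)→136120, (C,merge)→1033520, (A,merge)→2172920, (C,nl)→6012720, (A,nl)→48008920; best=74120 via (C,hash)
  {ABCDE}: card=90000000; try (D,hash)→1276520, (C,hash)→4576520, (D,merge)→26475470, (D,nl_idx)→99674120, (C,merge)→108075920, (D,nl)→180074120 …(+1); best=1276520 via (D,hash)

cost=1276520; order=A,B,E,C,D; methods=hash,hash,hash,hash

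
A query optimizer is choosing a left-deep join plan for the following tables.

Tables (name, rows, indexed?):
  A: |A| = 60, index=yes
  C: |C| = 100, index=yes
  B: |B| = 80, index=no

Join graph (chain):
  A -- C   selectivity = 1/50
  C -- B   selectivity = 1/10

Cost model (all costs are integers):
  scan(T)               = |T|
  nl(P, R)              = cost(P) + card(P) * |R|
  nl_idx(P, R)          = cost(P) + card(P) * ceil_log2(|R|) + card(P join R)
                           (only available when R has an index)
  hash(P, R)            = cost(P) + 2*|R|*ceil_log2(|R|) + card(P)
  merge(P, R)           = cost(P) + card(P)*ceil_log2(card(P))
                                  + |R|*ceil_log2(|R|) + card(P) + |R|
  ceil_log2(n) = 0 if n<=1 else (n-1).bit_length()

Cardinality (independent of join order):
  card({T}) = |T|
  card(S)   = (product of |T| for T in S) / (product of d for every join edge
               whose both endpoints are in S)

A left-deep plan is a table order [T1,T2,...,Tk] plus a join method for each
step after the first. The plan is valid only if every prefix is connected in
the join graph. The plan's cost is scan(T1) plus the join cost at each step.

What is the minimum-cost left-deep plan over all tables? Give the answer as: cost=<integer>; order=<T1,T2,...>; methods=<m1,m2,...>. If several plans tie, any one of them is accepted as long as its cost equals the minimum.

cost=1840; order=A,C,B; methods=nl_idx,hash

Selinger DP (subsets sized 1..n):
  {A}: scan cost=60, card=60
  {C}: scan cost=100, card=100
  {B}: scan cost=80, card=80
  {AC}: card=120; try (C,nl_idx)→600, (A,nl_idx)→820, (A,hash)→920, (C,merge)→1280, (A,merge)→1320, (C,hash)→1520 …(+2); best=600 via (C,nl_idx)
  {BC}: card=800; try (B,hash)→1320, (C,nl_idx)→1440, (C,merge)→1520, (B,merge)→1540, (C,hash)→1560, (C,nl)→8080 …(+1); best=1320 via (B,hash)
  {ABC}: card=960; try (B,hash)→1840, (B,merge)→2200, (A,hash)→2840, (A,nl_idx)→7080, (B,nl)→10200, (A,merge)→10540 …(+1); best=1840 via (B,hash)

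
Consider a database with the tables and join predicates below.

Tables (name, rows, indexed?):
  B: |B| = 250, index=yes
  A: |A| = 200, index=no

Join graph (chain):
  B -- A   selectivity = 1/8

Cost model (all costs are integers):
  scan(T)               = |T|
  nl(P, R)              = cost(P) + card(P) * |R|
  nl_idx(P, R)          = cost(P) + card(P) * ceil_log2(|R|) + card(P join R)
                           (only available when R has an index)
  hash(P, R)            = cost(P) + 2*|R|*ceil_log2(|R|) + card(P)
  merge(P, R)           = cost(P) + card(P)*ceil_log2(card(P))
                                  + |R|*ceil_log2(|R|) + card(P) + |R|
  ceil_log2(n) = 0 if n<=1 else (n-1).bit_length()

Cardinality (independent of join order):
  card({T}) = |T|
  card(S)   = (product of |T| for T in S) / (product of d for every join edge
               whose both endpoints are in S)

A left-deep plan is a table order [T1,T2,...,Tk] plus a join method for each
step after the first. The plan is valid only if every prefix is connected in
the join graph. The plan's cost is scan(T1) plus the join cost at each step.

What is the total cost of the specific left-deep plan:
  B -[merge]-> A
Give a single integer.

4300

step 1: scan B: cost=250, card=250
step 2: join A via merge
    card(P join A) = 250*200/(8) = 6250
    cost = 250 + 250*8 + 200*8 + 250 + 200 = 4300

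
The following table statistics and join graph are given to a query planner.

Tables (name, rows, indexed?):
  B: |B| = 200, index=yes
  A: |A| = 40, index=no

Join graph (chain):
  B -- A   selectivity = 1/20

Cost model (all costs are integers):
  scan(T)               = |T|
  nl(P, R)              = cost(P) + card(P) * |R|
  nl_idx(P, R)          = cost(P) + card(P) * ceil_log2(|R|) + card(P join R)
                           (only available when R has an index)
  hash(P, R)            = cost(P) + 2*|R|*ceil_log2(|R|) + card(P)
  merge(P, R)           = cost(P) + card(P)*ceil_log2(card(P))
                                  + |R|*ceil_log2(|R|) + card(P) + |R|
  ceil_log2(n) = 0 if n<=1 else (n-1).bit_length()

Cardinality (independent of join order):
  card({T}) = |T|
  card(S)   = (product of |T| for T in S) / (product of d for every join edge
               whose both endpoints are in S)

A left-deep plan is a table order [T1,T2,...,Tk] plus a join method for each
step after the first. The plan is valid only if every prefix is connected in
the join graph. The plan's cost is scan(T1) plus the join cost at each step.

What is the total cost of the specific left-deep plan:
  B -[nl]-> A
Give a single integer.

step 1: scan B: cost=200, card=200
step 2: join A via nl
    card(P join A) = 200*40/(20) = 400
    cost = 200 + 200*40 = 8200

8200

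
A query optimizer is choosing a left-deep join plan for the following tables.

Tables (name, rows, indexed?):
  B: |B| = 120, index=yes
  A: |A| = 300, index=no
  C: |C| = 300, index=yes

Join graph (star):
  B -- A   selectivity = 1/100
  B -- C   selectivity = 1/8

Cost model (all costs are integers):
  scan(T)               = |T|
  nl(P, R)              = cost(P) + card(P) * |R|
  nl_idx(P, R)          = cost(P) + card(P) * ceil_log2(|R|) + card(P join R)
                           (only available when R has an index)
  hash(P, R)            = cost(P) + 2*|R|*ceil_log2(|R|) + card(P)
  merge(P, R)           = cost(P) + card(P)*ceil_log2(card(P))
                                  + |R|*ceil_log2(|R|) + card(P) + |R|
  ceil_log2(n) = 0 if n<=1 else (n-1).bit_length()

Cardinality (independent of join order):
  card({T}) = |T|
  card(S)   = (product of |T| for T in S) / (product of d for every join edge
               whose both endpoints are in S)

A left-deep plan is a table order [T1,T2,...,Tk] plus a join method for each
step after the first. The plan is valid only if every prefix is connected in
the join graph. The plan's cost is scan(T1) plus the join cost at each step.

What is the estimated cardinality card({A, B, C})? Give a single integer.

Tables in S: A(300), B(120), C(300)
Edges inside S: B-A(d=100), B-C(d=8)
numerator = 300 * 120 * 300 = 10800000
denominator = 100 * 8 = 800
card(S) = 10800000 / 800 = 13500

13500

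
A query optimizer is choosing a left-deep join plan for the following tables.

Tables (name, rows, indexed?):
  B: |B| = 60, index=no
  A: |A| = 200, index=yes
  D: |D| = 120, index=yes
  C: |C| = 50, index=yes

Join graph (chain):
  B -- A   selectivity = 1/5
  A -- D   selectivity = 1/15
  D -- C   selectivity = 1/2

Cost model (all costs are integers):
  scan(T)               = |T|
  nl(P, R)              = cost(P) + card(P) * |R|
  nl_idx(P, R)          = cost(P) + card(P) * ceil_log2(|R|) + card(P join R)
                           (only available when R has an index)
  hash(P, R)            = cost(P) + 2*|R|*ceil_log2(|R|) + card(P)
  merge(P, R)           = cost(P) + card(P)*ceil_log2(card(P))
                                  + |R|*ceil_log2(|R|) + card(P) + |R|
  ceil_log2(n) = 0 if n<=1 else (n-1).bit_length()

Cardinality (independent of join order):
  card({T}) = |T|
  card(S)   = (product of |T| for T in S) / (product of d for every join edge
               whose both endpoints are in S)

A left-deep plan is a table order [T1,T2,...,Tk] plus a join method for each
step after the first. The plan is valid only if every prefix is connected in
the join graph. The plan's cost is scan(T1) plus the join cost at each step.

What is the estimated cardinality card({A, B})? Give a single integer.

Tables in S: A(200), B(60)
Edges inside S: B-A(d=5)
numerator = 200 * 60 = 12000
denominator = 5 = 5
card(S) = 12000 / 5 = 2400

2400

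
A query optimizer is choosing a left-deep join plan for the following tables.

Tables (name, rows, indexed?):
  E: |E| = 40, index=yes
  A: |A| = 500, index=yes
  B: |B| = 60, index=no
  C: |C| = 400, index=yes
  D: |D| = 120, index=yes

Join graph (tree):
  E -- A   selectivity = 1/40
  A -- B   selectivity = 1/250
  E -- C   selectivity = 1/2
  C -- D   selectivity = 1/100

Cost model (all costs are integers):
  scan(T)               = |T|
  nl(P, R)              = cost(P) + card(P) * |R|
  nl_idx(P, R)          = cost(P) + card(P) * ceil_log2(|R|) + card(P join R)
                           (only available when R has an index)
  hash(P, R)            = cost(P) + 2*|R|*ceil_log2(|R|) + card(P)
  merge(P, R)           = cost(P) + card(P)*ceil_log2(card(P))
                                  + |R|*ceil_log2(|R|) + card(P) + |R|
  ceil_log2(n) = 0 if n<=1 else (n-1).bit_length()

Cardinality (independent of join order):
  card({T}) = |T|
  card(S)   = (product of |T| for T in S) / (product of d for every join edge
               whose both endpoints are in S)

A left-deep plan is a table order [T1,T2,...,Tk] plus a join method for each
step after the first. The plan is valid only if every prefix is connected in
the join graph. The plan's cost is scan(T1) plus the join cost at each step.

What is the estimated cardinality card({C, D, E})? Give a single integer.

9600

Tables in S: C(400), D(120), E(40)
Edges inside S: E-C(d=2), C-D(d=100)
numerator = 400 * 120 * 40 = 1920000
denominator = 2 * 100 = 200
card(S) = 1920000 / 200 = 9600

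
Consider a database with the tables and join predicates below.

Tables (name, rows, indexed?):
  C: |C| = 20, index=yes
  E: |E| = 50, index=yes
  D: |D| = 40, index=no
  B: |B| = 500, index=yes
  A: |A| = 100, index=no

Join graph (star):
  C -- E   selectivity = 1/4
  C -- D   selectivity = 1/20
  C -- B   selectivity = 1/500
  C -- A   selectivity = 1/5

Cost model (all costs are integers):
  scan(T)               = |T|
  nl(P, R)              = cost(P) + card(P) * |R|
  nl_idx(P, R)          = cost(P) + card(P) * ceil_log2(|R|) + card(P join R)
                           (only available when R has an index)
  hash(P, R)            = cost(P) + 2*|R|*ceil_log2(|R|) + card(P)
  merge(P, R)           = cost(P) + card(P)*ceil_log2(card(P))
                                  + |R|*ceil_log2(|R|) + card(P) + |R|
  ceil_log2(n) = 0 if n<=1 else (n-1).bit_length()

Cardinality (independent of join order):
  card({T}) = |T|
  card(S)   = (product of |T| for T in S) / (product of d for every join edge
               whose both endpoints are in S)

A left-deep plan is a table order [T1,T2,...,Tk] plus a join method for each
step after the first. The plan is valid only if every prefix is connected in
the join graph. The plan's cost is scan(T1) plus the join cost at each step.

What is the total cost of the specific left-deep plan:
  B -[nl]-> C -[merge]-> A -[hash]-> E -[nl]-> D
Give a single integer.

212420

step 1: scan B: cost=500, card=500
step 2: join C via nl
    card(P join C) = 500*20/(500) = 20
    cost = 500 + 500*20 = 10500
step 3: join A via merge
    card(P join A) = 20*100/(5) = 400
    cost = 10500 + 20*5 + 100*7 + 20 + 100 = 11420
step 4: join E via hash
    card(P join E) = 400*50/(4) = 5000
    cost = 11420 + 2*50*6 + 400 = 12420
step 5: join D via nl
    card(P join D) = 5000*40/(20) = 10000
    cost = 12420 + 5000*40 = 212420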